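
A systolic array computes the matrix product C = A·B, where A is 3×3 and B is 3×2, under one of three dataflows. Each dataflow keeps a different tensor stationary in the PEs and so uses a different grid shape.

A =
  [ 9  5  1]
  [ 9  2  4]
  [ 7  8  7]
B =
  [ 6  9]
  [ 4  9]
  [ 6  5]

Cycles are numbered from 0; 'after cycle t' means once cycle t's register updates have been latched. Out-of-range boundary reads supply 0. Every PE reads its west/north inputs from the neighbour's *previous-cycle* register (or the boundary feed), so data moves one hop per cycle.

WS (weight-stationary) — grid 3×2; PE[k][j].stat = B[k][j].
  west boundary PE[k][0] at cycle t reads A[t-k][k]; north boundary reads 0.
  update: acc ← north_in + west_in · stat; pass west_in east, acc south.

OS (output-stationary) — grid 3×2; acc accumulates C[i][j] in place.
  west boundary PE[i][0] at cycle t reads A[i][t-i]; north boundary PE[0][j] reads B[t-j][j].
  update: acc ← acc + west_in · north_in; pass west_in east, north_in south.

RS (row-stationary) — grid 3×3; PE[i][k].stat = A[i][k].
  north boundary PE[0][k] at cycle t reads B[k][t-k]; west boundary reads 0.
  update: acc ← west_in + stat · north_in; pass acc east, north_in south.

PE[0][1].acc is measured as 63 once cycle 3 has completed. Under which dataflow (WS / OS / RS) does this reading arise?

dataflow = WS

WS [3×2] PE[0][1] across cycles:
  @0  [0,1]  acc 0  |  →0  ↓0
  @1  [0,1]  acc 81  |  →9  ↓81
  @2  [0,1]  acc 81  |  →9  ↓81
  @3  [0,1]  acc 63  |  →7  ↓63
OS [3×2] PE[0][1] across cycles:
  @0  [0,1]  acc 0  |  →0  ↓0
  @1  [0,1]  acc 81  |  →9  ↓9
  @2  [0,1]  acc 126  |  →5  ↓9
  @3  [0,1]  acc 131  |  →1  ↓5
RS [3×3] PE[0][1] across cycles:
  @0  [0,1]  acc 0  |  →0  ↓0
  @1  [0,1]  acc 74  |  →74  ↓4
  @2  [0,1]  acc 126  |  →126  ↓9
  @3  [0,1]  acc 0  |  →0  ↓0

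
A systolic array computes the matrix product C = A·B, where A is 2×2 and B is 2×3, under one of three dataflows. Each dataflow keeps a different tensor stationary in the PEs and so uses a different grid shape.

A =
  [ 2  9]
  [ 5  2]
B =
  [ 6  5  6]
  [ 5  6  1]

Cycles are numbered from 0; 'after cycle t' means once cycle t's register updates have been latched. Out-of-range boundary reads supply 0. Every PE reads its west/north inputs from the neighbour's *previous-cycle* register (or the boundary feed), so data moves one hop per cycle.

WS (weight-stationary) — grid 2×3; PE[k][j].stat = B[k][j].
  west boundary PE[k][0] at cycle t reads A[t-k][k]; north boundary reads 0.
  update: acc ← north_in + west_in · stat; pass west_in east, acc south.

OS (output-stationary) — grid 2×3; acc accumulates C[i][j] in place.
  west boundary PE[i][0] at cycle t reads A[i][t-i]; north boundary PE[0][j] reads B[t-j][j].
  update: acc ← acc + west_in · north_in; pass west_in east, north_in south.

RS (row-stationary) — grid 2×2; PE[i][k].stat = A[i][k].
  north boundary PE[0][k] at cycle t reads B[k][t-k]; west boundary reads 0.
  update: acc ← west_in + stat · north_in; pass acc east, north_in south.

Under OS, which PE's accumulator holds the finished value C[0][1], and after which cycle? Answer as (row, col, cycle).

OS: C[0][1] accumulates in PE[0][1]:
  step 0 · PE0,1: acc=0; fwd→0 fwd↓0
  step 1 · PE0,1: acc=10; fwd→2 fwd↓5
  step 2 · PE0,1: acc=64; fwd→9 fwd↓6

(row, col, cycle) = (0, 1, 2)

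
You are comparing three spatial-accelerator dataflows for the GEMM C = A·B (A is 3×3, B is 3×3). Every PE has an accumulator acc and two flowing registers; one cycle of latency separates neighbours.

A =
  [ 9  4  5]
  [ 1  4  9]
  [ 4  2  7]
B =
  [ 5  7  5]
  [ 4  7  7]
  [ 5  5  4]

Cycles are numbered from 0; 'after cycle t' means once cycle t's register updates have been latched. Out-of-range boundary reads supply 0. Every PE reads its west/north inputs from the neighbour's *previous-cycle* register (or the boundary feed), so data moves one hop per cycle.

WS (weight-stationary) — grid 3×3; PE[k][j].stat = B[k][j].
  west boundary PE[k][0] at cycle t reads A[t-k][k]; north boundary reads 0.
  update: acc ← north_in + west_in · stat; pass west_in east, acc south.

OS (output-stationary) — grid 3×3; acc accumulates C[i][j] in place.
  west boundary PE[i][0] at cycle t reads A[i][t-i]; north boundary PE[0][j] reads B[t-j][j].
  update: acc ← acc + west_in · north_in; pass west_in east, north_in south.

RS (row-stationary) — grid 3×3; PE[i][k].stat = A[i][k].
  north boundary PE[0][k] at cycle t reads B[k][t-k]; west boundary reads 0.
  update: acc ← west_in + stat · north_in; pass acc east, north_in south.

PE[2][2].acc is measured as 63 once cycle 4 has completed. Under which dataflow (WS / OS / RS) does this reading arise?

dataflow = RS

— WS: 3×3; PE[2][2] trace:
  0: (2,2).acc=0  regs=<0,0>
  1: (2,2).acc=0  regs=<0,0>
  2: (2,2).acc=0  regs=<0,0>
  3: (2,2).acc=0  regs=<0,0>
  4: (2,2).acc=93  regs=<5,93>
— OS: 3×3; PE[2][2] trace:
  0: (2,2).acc=0  regs=<0,0>
  1: (2,2).acc=0  regs=<0,0>
  2: (2,2).acc=0  regs=<0,0>
  3: (2,2).acc=0  regs=<0,0>
  4: (2,2).acc=20  regs=<4,5>
— RS: 3×3; PE[2][2] trace:
  0: (2,2).acc=0  regs=<0,0>
  1: (2,2).acc=0  regs=<0,0>
  2: (2,2).acc=0  regs=<0,0>
  3: (2,2).acc=0  regs=<0,0>
  4: (2,2).acc=63  regs=<63,5>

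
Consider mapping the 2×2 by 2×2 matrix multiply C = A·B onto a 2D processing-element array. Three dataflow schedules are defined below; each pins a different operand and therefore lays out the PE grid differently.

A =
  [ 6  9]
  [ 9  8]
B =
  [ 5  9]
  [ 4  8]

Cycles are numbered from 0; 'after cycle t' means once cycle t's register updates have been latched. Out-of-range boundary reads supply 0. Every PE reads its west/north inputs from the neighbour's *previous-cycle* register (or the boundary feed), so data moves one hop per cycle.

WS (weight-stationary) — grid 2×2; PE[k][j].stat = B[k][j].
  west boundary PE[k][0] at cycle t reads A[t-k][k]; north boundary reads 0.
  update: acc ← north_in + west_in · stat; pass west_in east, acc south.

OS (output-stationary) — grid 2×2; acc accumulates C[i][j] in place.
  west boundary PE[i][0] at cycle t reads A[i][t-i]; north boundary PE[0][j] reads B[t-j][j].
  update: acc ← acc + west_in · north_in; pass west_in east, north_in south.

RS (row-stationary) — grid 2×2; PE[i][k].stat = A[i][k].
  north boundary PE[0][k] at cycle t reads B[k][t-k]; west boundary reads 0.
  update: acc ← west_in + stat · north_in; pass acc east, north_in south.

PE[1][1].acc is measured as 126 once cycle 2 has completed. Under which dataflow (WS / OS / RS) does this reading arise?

dataflow = WS

Under WS (2×2), PE[1][1]:
  after 0 — PE[1][1] acc=0, pass-E 0, pass-S 0
  after 1 — PE[1][1] acc=0, pass-E 0, pass-S 0
  after 2 — PE[1][1] acc=126, pass-E 9, pass-S 126
Under OS (2×2), PE[1][1]:
  after 0 — PE[1][1] acc=0, pass-E 0, pass-S 0
  after 1 — PE[1][1] acc=0, pass-E 0, pass-S 0
  after 2 — PE[1][1] acc=81, pass-E 9, pass-S 9
Under RS (2×2), PE[1][1]:
  after 0 — PE[1][1] acc=0, pass-E 0, pass-S 0
  after 1 — PE[1][1] acc=0, pass-E 0, pass-S 0
  after 2 — PE[1][1] acc=77, pass-E 77, pass-S 4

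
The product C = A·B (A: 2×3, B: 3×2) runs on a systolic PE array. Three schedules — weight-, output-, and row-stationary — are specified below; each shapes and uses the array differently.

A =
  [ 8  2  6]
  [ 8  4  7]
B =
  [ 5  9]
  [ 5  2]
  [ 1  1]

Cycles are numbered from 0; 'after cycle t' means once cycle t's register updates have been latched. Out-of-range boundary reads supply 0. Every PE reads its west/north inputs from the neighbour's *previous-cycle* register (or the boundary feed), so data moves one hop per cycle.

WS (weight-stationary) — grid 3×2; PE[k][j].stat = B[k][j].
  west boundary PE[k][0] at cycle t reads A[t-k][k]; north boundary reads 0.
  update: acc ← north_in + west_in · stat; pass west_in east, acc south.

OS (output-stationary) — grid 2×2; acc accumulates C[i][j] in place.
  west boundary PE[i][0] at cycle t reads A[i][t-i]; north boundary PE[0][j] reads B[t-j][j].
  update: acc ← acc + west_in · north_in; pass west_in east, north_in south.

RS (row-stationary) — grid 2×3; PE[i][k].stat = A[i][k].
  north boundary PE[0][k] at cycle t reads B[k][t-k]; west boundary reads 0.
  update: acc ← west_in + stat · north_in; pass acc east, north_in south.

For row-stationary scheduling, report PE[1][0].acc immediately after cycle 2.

PE[1][0].acc = 72

RS on a 2×3 grid — tracing PE[1][0] and its feeders:
  0: (0,0).acc=40  regs=<40,5>
  0: (1,0).acc=0  regs=<0,0>
  1: (0,0).acc=72  regs=<72,9>
  1: (1,0).acc=40  regs=<40,5>
  2: (0,0).acc=0  regs=<0,0>
  2: (1,0).acc=72  regs=<72,9>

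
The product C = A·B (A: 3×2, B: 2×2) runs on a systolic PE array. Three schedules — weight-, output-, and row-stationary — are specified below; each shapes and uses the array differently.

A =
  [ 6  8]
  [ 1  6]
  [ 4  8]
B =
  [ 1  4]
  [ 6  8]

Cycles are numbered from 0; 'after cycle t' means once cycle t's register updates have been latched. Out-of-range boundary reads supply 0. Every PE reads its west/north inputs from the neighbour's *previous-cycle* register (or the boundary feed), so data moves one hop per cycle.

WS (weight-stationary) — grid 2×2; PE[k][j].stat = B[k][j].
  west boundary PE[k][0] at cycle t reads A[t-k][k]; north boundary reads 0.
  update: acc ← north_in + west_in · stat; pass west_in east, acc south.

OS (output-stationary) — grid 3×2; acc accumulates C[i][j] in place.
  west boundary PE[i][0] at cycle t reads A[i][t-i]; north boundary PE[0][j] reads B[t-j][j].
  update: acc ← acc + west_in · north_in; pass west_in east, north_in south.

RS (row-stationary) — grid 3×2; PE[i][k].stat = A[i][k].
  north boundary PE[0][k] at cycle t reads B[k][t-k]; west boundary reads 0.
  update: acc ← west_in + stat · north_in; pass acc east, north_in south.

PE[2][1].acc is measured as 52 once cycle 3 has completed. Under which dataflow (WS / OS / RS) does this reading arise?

WS (2×2): PE[2][1] does not exist.
OS [3×2] PE[2][1] across cycles:
  t=0 PE[2][1]: acc=0 h=0 v=0
  t=1 PE[2][1]: acc=0 h=0 v=0
  t=2 PE[2][1]: acc=0 h=0 v=0
  t=3 PE[2][1]: acc=16 h=4 v=4
RS [3×2] PE[2][1] across cycles:
  t=0 PE[2][1]: acc=0 h=0 v=0
  t=1 PE[2][1]: acc=0 h=0 v=0
  t=2 PE[2][1]: acc=0 h=0 v=0
  t=3 PE[2][1]: acc=52 h=52 v=6

dataflow = RS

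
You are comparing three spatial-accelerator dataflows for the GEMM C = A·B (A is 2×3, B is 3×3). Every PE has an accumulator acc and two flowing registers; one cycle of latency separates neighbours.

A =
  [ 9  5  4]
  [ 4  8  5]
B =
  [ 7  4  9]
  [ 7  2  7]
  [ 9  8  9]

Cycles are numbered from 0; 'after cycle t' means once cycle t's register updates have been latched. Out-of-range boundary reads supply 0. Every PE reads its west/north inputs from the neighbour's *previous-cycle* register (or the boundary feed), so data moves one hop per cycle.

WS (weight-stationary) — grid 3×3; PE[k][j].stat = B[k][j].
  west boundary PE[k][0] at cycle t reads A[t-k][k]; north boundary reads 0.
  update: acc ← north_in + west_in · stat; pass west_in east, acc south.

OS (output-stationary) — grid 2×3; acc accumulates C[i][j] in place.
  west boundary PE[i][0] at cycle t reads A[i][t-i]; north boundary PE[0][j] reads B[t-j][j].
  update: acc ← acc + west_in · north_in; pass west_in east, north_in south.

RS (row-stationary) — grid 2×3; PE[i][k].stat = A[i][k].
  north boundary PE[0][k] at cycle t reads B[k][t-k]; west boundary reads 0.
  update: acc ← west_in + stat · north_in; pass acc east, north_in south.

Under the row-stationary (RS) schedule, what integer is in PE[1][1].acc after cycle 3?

PE[1][1].acc = 32

RS on a 2×3 grid — tracing PE[1][1] and its feeders:
  @0  [0,1]  acc 0  |  →0  ↓0
  @0  [1,0]  acc 0  |  →0  ↓0
  @0  [1,1]  acc 0  |  →0  ↓0
  @1  [0,1]  acc 98  |  →98  ↓7
  @1  [1,0]  acc 28  |  →28  ↓7
  @1  [1,1]  acc 0  |  →0  ↓0
  @2  [0,1]  acc 46  |  →46  ↓2
  @2  [1,0]  acc 16  |  →16  ↓4
  @2  [1,1]  acc 84  |  →84  ↓7
  @3  [0,1]  acc 116  |  →116  ↓7
  @3  [1,0]  acc 36  |  →36  ↓9
  @3  [1,1]  acc 32  |  →32  ↓2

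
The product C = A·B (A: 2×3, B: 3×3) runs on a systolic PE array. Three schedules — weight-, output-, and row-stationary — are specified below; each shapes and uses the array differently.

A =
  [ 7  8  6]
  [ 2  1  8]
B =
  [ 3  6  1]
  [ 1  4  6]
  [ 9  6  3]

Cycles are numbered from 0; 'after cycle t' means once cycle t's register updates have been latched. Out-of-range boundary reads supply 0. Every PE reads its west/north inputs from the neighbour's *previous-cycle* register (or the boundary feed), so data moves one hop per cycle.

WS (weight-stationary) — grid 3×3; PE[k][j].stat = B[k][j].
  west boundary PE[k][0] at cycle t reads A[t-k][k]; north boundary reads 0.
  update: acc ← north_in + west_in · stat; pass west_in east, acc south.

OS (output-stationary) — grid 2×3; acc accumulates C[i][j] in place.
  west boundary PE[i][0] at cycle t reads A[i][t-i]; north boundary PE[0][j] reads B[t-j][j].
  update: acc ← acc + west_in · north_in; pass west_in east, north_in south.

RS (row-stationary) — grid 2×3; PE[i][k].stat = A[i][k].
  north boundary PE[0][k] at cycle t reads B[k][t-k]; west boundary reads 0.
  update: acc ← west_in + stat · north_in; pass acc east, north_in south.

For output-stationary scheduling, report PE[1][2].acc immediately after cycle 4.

PE[1][2].acc = 8

OS (2×3). Following PE[1][2] plus its west/north inputs:
  [0] (0,2) acc=0 (h:0 v:0)
  [0] (1,1) acc=0 (h:0 v:0)
  [0] (1,2) acc=0 (h:0 v:0)
  [1] (0,2) acc=0 (h:0 v:0)
  [1] (1,1) acc=0 (h:0 v:0)
  [1] (1,2) acc=0 (h:0 v:0)
  [2] (0,2) acc=7 (h:7 v:1)
  [2] (1,1) acc=12 (h:2 v:6)
  [2] (1,2) acc=0 (h:0 v:0)
  [3] (0,2) acc=55 (h:8 v:6)
  [3] (1,1) acc=16 (h:1 v:4)
  [3] (1,2) acc=2 (h:2 v:1)
  [4] (0,2) acc=73 (h:6 v:3)
  [4] (1,1) acc=64 (h:8 v:6)
  [4] (1,2) acc=8 (h:1 v:6)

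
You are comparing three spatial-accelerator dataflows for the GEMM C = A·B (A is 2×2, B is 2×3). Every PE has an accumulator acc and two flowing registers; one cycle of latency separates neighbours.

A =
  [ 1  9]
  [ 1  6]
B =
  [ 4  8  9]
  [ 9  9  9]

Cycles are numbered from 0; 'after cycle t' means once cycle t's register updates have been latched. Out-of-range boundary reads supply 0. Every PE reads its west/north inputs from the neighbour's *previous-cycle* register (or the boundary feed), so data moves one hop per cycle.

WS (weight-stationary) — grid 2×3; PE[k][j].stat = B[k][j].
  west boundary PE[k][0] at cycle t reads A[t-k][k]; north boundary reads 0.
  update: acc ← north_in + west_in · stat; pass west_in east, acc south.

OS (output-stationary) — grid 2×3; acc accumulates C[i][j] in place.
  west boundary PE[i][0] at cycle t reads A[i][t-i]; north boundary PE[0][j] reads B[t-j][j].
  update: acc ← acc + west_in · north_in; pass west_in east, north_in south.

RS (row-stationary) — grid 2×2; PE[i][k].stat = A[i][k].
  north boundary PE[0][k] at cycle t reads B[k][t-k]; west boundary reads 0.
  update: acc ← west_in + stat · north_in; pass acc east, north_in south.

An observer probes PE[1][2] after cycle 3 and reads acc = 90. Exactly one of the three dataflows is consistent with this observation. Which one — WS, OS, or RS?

dataflow = WS

— WS: 2×3; PE[1][2] trace:
  0: (1,2).acc=0  regs=<0,0>
  1: (1,2).acc=0  regs=<0,0>
  2: (1,2).acc=0  regs=<0,0>
  3: (1,2).acc=90  regs=<9,90>
— OS: 2×3; PE[1][2] trace:
  0: (1,2).acc=0  regs=<0,0>
  1: (1,2).acc=0  regs=<0,0>
  2: (1,2).acc=0  regs=<0,0>
  3: (1,2).acc=9  regs=<1,9>
RS: PE[1][2] is outside its 2×2 grid.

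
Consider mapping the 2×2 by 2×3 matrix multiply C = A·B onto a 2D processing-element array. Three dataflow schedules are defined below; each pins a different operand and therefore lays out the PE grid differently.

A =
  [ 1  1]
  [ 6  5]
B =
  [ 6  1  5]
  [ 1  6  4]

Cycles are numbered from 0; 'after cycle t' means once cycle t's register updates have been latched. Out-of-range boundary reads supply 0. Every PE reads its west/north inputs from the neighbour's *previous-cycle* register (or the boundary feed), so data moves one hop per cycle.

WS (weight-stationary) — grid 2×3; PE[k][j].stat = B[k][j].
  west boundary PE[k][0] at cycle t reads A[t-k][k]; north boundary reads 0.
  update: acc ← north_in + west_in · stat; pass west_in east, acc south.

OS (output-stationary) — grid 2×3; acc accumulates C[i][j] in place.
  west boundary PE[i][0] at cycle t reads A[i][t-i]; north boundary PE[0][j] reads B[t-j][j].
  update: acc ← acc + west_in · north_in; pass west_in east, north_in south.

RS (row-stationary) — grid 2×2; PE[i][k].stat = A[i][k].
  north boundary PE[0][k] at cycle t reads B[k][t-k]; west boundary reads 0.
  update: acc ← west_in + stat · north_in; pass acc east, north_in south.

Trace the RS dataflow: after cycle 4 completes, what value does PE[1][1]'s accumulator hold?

RS on a 2×2 grid — tracing PE[1][1] and its feeders:
  step 0 · PE0,1: acc=0; fwd→0 fwd↓0
  step 0 · PE1,0: acc=0; fwd→0 fwd↓0
  step 0 · PE1,1: acc=0; fwd→0 fwd↓0
  step 1 · PE0,1: acc=7; fwd→7 fwd↓1
  step 1 · PE1,0: acc=36; fwd→36 fwd↓6
  step 1 · PE1,1: acc=0; fwd→0 fwd↓0
  step 2 · PE0,1: acc=7; fwd→7 fwd↓6
  step 2 · PE1,0: acc=6; fwd→6 fwd↓1
  step 2 · PE1,1: acc=41; fwd→41 fwd↓1
  step 3 · PE0,1: acc=9; fwd→9 fwd↓4
  step 3 · PE1,0: acc=30; fwd→30 fwd↓5
  step 3 · PE1,1: acc=36; fwd→36 fwd↓6
  step 4 · PE0,1: acc=0; fwd→0 fwd↓0
  step 4 · PE1,0: acc=0; fwd→0 fwd↓0
  step 4 · PE1,1: acc=50; fwd→50 fwd↓4

PE[1][1].acc = 50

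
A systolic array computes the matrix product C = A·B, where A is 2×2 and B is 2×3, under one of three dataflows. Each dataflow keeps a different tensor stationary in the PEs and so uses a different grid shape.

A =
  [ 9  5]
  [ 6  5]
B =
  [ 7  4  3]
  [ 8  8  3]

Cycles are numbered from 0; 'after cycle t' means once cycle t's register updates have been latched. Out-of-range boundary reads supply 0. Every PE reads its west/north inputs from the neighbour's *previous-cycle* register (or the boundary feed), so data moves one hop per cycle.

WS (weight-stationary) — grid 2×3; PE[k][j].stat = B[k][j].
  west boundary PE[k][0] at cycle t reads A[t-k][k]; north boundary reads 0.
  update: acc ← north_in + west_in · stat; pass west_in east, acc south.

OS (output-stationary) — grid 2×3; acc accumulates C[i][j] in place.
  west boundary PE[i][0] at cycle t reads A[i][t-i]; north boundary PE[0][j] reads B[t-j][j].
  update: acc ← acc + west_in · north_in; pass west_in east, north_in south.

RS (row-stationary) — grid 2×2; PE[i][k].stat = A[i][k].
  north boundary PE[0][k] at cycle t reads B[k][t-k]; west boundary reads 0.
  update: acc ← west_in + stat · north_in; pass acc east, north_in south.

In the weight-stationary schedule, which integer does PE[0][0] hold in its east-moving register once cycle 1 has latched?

WS (2×3). Following PE[0][0] plus its west/north inputs:
  0: (0,0).acc=63  regs=<9,63>
  1: (0,0).acc=42  regs=<6,42>

register = 6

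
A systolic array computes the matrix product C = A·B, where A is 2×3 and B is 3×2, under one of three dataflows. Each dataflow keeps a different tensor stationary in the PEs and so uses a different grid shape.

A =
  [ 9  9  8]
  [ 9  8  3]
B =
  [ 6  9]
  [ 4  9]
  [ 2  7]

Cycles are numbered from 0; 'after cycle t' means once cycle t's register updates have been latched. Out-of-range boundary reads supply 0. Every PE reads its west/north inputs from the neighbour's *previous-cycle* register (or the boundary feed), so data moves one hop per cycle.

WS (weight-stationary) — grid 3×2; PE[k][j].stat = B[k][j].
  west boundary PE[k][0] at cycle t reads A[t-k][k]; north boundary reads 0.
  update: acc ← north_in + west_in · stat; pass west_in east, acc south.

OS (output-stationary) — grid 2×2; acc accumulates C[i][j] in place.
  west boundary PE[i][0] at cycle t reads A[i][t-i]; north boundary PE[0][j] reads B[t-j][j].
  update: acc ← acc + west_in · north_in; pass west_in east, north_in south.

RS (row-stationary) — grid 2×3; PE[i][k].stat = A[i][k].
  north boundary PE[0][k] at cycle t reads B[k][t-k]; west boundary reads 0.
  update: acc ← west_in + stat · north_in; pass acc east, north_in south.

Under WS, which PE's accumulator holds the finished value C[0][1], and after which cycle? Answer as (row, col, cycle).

(row, col, cycle) = (2, 1, 3)

WS: C[0][1] accumulates in PE[2][1]:
  step 0 · PE2,1: acc=0; fwd→0 fwd↓0
  step 1 · PE2,1: acc=0; fwd→0 fwd↓0
  step 2 · PE2,1: acc=0; fwd→0 fwd↓0
  step 3 · PE2,1: acc=218; fwd→8 fwd↓218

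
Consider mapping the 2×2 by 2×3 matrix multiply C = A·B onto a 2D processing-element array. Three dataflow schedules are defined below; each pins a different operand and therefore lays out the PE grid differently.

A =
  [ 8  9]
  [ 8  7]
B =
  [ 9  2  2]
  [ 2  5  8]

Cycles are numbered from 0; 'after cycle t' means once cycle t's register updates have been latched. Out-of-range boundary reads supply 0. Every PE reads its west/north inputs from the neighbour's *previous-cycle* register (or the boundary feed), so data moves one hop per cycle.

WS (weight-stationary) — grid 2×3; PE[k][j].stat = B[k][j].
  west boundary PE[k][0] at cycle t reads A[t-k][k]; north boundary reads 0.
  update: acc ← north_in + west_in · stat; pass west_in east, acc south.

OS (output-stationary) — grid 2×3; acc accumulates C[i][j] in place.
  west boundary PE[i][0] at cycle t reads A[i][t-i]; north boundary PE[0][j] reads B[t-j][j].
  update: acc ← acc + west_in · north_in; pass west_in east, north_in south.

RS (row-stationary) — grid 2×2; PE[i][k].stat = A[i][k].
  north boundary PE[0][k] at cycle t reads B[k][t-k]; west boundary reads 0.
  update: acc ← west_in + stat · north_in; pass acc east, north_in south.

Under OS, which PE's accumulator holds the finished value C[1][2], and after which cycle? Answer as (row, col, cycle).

OS: C[1][2] accumulates in PE[1][2]:
  after 0 — PE[1][2] acc=0, pass-E 0, pass-S 0
  after 1 — PE[1][2] acc=0, pass-E 0, pass-S 0
  after 2 — PE[1][2] acc=0, pass-E 0, pass-S 0
  after 3 — PE[1][2] acc=16, pass-E 8, pass-S 2
  after 4 — PE[1][2] acc=72, pass-E 7, pass-S 8

(row, col, cycle) = (1, 2, 4)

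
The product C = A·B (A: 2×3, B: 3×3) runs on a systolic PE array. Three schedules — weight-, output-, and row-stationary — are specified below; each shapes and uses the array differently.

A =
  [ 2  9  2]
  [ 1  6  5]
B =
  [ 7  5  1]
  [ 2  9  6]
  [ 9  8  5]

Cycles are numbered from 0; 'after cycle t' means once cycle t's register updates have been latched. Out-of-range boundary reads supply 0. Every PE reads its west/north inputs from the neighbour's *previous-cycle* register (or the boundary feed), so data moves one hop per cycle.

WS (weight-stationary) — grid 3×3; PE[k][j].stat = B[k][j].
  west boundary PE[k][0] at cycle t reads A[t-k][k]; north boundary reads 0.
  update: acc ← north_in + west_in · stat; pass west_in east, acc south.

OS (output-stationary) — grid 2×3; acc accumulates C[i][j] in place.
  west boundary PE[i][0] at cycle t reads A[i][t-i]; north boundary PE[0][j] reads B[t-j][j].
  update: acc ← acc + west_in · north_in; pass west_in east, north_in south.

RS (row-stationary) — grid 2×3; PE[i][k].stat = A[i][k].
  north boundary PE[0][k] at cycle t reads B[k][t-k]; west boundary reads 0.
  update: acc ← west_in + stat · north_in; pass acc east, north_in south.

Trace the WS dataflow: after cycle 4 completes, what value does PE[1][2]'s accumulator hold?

WS 3×3: PE[1][2] cycle-by-cycle (with neighbour feeds):
  step 0 · PE0,2: acc=0; fwd→0 fwd↓0
  step 0 · PE1,1: acc=0; fwd→0 fwd↓0
  step 0 · PE1,2: acc=0; fwd→0 fwd↓0
  step 1 · PE0,2: acc=0; fwd→0 fwd↓0
  step 1 · PE1,1: acc=0; fwd→0 fwd↓0
  step 1 · PE1,2: acc=0; fwd→0 fwd↓0
  step 2 · PE0,2: acc=2; fwd→2 fwd↓2
  step 2 · PE1,1: acc=91; fwd→9 fwd↓91
  step 2 · PE1,2: acc=0; fwd→0 fwd↓0
  step 3 · PE0,2: acc=1; fwd→1 fwd↓1
  step 3 · PE1,1: acc=59; fwd→6 fwd↓59
  step 3 · PE1,2: acc=56; fwd→9 fwd↓56
  step 4 · PE0,2: acc=0; fwd→0 fwd↓0
  step 4 · PE1,1: acc=0; fwd→0 fwd↓0
  step 4 · PE1,2: acc=37; fwd→6 fwd↓37

PE[1][2].acc = 37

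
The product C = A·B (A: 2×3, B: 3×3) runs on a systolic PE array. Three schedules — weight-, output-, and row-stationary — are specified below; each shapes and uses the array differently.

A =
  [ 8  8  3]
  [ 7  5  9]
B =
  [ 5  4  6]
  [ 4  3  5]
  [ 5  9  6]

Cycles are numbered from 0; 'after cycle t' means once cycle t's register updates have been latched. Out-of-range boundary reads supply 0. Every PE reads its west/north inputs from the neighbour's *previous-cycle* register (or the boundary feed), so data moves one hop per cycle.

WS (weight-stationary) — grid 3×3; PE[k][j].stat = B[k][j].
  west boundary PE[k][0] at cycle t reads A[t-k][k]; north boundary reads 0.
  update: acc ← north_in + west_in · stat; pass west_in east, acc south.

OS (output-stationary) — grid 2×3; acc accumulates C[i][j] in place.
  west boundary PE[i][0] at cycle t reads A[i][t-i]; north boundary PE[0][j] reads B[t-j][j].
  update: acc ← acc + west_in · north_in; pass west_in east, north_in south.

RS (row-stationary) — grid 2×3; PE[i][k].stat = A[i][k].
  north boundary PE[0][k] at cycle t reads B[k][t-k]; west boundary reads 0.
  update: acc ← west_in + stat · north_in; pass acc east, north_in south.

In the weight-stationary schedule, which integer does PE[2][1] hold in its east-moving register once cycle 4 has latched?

register = 9

WS on a 3×3 grid — tracing PE[2][1] and its feeders:
  0: (1,1).acc=0  regs=<0,0>
  0: (2,0).acc=0  regs=<0,0>
  0: (2,1).acc=0  regs=<0,0>
  1: (1,1).acc=0  regs=<0,0>
  1: (2,0).acc=0  regs=<0,0>
  1: (2,1).acc=0  regs=<0,0>
  2: (1,1).acc=56  regs=<8,56>
  2: (2,0).acc=87  regs=<3,87>
  2: (2,1).acc=0  regs=<0,0>
  3: (1,1).acc=43  regs=<5,43>
  3: (2,0).acc=100  regs=<9,100>
  3: (2,1).acc=83  regs=<3,83>
  4: (1,1).acc=0  regs=<0,0>
  4: (2,0).acc=0  regs=<0,0>
  4: (2,1).acc=124  regs=<9,124>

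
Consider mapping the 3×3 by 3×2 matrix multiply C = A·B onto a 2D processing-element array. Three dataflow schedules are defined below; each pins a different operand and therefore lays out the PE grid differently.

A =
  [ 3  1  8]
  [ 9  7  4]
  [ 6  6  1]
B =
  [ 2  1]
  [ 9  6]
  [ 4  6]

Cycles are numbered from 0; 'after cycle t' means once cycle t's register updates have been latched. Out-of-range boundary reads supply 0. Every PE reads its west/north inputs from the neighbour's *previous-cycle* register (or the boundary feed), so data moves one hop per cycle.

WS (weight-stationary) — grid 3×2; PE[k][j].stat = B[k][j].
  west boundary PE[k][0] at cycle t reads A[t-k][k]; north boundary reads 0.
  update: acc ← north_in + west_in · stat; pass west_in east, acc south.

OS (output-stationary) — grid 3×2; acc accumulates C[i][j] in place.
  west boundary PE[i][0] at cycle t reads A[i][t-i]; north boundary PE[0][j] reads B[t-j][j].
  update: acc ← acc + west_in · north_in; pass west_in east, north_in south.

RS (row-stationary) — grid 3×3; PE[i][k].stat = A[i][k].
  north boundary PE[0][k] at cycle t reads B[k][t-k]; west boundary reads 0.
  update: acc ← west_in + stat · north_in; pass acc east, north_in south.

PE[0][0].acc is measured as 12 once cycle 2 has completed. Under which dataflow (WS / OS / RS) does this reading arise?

dataflow = WS

Under WS (3×2), PE[0][0]:
  after 0 — PE[0][0] acc=6, pass-E 3, pass-S 6
  after 1 — PE[0][0] acc=18, pass-E 9, pass-S 18
  after 2 — PE[0][0] acc=12, pass-E 6, pass-S 12
Under OS (3×2), PE[0][0]:
  after 0 — PE[0][0] acc=6, pass-E 3, pass-S 2
  after 1 — PE[0][0] acc=15, pass-E 1, pass-S 9
  after 2 — PE[0][0] acc=47, pass-E 8, pass-S 4
Under RS (3×3), PE[0][0]:
  after 0 — PE[0][0] acc=6, pass-E 6, pass-S 2
  after 1 — PE[0][0] acc=3, pass-E 3, pass-S 1
  after 2 — PE[0][0] acc=0, pass-E 0, pass-S 0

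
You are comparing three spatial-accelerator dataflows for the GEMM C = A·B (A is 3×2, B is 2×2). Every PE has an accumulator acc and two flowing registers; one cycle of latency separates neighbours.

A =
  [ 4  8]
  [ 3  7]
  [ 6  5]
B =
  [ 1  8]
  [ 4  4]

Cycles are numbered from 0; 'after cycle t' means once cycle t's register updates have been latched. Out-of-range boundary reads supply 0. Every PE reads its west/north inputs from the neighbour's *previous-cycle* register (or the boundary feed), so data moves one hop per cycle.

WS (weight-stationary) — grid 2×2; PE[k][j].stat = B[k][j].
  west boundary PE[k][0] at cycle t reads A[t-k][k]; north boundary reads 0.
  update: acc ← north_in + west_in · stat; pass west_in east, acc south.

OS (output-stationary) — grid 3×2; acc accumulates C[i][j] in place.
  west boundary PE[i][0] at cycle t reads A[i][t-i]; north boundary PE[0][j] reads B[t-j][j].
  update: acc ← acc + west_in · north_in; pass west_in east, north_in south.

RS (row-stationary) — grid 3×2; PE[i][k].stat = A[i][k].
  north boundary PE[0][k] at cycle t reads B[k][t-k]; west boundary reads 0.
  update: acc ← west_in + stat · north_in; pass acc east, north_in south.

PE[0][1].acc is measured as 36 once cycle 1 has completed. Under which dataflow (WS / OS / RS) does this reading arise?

dataflow = RS

WS (2×2 grid), PE[0][1]:
  cycle 0: PE[0][1] → acc 0, east 0, south 0
  cycle 1: PE[0][1] → acc 32, east 4, south 32
OS (3×2 grid), PE[0][1]:
  cycle 0: PE[0][1] → acc 0, east 0, south 0
  cycle 1: PE[0][1] → acc 32, east 4, south 8
RS (3×2 grid), PE[0][1]:
  cycle 0: PE[0][1] → acc 0, east 0, south 0
  cycle 1: PE[0][1] → acc 36, east 36, south 4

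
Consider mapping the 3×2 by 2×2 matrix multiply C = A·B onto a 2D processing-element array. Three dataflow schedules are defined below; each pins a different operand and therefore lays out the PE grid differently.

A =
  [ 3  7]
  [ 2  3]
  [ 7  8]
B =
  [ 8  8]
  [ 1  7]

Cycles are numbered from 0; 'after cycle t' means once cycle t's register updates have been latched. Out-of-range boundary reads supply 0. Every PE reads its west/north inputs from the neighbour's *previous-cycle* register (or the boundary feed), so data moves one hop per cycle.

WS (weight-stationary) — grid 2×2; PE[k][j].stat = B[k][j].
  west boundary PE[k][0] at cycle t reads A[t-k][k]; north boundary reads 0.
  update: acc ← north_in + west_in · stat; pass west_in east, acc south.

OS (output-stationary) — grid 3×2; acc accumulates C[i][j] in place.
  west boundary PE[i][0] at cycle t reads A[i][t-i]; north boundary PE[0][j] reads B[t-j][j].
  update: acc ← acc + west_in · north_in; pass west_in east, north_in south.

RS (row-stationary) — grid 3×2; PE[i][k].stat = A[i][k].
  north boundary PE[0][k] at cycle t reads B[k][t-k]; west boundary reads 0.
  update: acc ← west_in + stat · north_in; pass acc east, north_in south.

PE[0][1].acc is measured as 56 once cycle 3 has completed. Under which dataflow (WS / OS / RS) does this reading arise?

WS (2×2 grid), PE[0][1]:
  @0  [0,1]  acc 0  |  →0  ↓0
  @1  [0,1]  acc 24  |  →3  ↓24
  @2  [0,1]  acc 16  |  →2  ↓16
  @3  [0,1]  acc 56  |  →7  ↓56
OS (3×2 grid), PE[0][1]:
  @0  [0,1]  acc 0  |  →0  ↓0
  @1  [0,1]  acc 24  |  →3  ↓8
  @2  [0,1]  acc 73  |  →7  ↓7
  @3  [0,1]  acc 73  |  →0  ↓0
RS (3×2 grid), PE[0][1]:
  @0  [0,1]  acc 0  |  →0  ↓0
  @1  [0,1]  acc 31  |  →31  ↓1
  @2  [0,1]  acc 73  |  →73  ↓7
  @3  [0,1]  acc 0  |  →0  ↓0

dataflow = WS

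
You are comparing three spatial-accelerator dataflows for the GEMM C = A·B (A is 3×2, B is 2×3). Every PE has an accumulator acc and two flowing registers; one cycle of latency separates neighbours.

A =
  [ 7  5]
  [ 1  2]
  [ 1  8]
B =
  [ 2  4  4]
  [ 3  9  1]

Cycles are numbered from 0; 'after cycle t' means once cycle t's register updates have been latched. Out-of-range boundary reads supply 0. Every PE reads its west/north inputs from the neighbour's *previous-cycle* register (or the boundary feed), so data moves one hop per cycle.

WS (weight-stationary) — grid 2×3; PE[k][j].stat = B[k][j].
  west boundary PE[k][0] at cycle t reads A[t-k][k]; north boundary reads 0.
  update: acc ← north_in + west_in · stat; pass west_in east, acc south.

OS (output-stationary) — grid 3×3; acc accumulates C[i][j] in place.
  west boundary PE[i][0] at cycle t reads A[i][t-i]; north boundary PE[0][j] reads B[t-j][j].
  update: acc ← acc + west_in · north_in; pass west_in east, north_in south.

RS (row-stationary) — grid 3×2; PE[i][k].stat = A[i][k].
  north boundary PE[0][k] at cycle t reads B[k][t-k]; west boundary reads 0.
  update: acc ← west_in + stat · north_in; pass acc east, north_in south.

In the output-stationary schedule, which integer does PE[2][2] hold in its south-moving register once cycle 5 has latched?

OS (3×3). Following PE[2][2] plus its west/north inputs:
  0: (1,2).acc=0  regs=<0,0>
  0: (2,1).acc=0  regs=<0,0>
  0: (2,2).acc=0  regs=<0,0>
  1: (1,2).acc=0  regs=<0,0>
  1: (2,1).acc=0  regs=<0,0>
  1: (2,2).acc=0  regs=<0,0>
  2: (1,2).acc=0  regs=<0,0>
  2: (2,1).acc=0  regs=<0,0>
  2: (2,2).acc=0  regs=<0,0>
  3: (1,2).acc=4  regs=<1,4>
  3: (2,1).acc=4  regs=<1,4>
  3: (2,2).acc=0  regs=<0,0>
  4: (1,2).acc=6  regs=<2,1>
  4: (2,1).acc=76  regs=<8,9>
  4: (2,2).acc=4  regs=<1,4>
  5: (1,2).acc=6  regs=<0,0>
  5: (2,1).acc=76  regs=<0,0>
  5: (2,2).acc=12  regs=<8,1>

register = 1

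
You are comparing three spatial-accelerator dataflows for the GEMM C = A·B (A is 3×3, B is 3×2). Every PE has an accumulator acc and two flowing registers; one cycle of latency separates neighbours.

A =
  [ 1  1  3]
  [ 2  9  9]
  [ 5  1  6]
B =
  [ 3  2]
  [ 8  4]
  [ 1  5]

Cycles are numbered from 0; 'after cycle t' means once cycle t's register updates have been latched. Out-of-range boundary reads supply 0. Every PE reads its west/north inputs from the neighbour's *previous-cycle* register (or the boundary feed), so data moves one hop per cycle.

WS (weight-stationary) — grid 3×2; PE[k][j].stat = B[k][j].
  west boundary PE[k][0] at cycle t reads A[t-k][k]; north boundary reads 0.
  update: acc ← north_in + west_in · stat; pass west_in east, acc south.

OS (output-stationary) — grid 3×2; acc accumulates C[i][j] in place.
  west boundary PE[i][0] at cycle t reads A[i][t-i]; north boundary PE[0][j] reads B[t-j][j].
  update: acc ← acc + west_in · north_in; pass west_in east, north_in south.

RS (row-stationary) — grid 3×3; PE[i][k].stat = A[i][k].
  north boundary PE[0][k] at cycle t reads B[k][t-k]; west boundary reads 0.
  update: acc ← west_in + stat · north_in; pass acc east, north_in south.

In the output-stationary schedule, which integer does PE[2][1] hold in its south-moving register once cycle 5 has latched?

Tracing OS — 3×2 array, target PE[2][1]:
  cycle 0: PE[1][1] → acc 0, east 0, south 0
  cycle 0: PE[2][0] → acc 0, east 0, south 0
  cycle 0: PE[2][1] → acc 0, east 0, south 0
  cycle 1: PE[1][1] → acc 0, east 0, south 0
  cycle 1: PE[2][0] → acc 0, east 0, south 0
  cycle 1: PE[2][1] → acc 0, east 0, south 0
  cycle 2: PE[1][1] → acc 4, east 2, south 2
  cycle 2: PE[2][0] → acc 15, east 5, south 3
  cycle 2: PE[2][1] → acc 0, east 0, south 0
  cycle 3: PE[1][1] → acc 40, east 9, south 4
  cycle 3: PE[2][0] → acc 23, east 1, south 8
  cycle 3: PE[2][1] → acc 10, east 5, south 2
  cycle 4: PE[1][1] → acc 85, east 9, south 5
  cycle 4: PE[2][0] → acc 29, east 6, south 1
  cycle 4: PE[2][1] → acc 14, east 1, south 4
  cycle 5: PE[1][1] → acc 85, east 0, south 0
  cycle 5: PE[2][0] → acc 29, east 0, south 0
  cycle 5: PE[2][1] → acc 44, east 6, south 5

register = 5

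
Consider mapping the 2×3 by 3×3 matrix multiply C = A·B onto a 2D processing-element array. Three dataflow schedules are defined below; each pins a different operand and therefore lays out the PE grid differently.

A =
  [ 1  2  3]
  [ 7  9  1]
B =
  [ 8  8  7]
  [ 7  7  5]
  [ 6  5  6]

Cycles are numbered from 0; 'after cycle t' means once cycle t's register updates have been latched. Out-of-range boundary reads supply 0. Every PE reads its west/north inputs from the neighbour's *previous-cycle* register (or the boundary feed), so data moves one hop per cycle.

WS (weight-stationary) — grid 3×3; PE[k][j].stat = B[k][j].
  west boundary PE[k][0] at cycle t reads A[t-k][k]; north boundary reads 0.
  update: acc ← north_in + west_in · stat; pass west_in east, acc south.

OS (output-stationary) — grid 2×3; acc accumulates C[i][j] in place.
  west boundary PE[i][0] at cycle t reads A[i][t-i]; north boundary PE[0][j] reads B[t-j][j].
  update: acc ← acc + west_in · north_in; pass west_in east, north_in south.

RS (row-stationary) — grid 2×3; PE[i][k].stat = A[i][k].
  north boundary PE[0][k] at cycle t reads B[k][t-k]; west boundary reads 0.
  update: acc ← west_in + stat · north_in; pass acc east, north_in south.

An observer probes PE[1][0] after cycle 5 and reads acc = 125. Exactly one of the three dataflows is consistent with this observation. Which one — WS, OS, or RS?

dataflow = OS

WS [3×3] PE[1][0] across cycles:
  @0  [1,0]  acc 0  |  →0  ↓0
  @1  [1,0]  acc 22  |  →2  ↓22
  @2  [1,0]  acc 119  |  →9  ↓119
  @3  [1,0]  acc 0  |  →0  ↓0
  @4  [1,0]  acc 0  |  →0  ↓0
  @5  [1,0]  acc 0  |  →0  ↓0
OS [2×3] PE[1][0] across cycles:
  @0  [1,0]  acc 0  |  →0  ↓0
  @1  [1,0]  acc 56  |  →7  ↓8
  @2  [1,0]  acc 119  |  →9  ↓7
  @3  [1,0]  acc 125  |  →1  ↓6
  @4  [1,0]  acc 125  |  →0  ↓0
  @5  [1,0]  acc 125  |  →0  ↓0
RS [2×3] PE[1][0] across cycles:
  @0  [1,0]  acc 0  |  →0  ↓0
  @1  [1,0]  acc 56  |  →56  ↓8
  @2  [1,0]  acc 56  |  →56  ↓8
  @3  [1,0]  acc 49  |  →49  ↓7
  @4  [1,0]  acc 0  |  →0  ↓0
  @5  [1,0]  acc 0  |  →0  ↓0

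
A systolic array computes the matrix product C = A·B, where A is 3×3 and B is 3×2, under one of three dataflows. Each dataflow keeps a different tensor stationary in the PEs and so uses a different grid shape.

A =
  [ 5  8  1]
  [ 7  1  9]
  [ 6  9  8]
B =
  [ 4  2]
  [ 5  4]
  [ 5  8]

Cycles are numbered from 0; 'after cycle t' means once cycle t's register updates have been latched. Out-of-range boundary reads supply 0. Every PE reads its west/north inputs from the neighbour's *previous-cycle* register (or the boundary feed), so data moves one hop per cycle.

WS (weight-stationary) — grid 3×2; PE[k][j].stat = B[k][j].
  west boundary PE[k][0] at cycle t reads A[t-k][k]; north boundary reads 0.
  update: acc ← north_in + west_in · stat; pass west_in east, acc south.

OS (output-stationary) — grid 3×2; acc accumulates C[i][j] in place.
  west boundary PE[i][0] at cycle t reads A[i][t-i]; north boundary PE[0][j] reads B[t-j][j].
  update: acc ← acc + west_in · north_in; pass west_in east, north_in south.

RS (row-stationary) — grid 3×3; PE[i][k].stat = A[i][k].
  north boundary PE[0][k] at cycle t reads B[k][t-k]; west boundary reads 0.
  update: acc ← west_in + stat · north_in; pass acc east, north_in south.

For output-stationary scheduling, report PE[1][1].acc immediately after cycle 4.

PE[1][1].acc = 90

OS on a 3×2 grid — tracing PE[1][1] and its feeders:
  [0] (0,1) acc=0 (h:0 v:0)
  [0] (1,0) acc=0 (h:0 v:0)
  [0] (1,1) acc=0 (h:0 v:0)
  [1] (0,1) acc=10 (h:5 v:2)
  [1] (1,0) acc=28 (h:7 v:4)
  [1] (1,1) acc=0 (h:0 v:0)
  [2] (0,1) acc=42 (h:8 v:4)
  [2] (1,0) acc=33 (h:1 v:5)
  [2] (1,1) acc=14 (h:7 v:2)
  [3] (0,1) acc=50 (h:1 v:8)
  [3] (1,0) acc=78 (h:9 v:5)
  [3] (1,1) acc=18 (h:1 v:4)
  [4] (0,1) acc=50 (h:0 v:0)
  [4] (1,0) acc=78 (h:0 v:0)
  [4] (1,1) acc=90 (h:9 v:8)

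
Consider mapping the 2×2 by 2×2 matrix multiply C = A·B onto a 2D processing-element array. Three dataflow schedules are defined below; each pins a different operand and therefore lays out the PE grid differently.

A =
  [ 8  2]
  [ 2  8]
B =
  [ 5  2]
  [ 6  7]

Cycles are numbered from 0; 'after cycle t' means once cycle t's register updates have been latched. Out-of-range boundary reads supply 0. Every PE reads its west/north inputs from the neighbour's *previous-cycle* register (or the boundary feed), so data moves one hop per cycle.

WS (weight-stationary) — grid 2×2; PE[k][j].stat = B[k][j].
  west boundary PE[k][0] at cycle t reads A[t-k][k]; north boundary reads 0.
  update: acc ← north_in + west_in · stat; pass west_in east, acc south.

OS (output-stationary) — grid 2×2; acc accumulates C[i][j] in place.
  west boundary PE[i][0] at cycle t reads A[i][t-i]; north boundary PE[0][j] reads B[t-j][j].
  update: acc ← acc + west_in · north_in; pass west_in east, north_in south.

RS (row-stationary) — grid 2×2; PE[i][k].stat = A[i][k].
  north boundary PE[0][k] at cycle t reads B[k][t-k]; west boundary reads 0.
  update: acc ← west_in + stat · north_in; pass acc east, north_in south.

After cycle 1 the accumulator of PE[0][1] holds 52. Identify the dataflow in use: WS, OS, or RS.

WS (2×2 grid), PE[0][1]:
  cycle 0: PE[0][1] → acc 0, east 0, south 0
  cycle 1: PE[0][1] → acc 16, east 8, south 16
OS (2×2 grid), PE[0][1]:
  cycle 0: PE[0][1] → acc 0, east 0, south 0
  cycle 1: PE[0][1] → acc 16, east 8, south 2
RS (2×2 grid), PE[0][1]:
  cycle 0: PE[0][1] → acc 0, east 0, south 0
  cycle 1: PE[0][1] → acc 52, east 52, south 6

dataflow = RS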